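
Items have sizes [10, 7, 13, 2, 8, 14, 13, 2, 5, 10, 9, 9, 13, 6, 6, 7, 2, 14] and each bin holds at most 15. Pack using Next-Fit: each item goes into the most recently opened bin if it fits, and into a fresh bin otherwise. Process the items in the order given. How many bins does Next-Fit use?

bin 1: place 10, 5 left
bin 2: place 7, 8 left
bin 3: place 13, 2 left
bin 3: place 2, 0 left
bin 4: place 8, 7 left
bin 5: place 14, 1 left
bin 6: place 13, 2 left
bin 6: place 2, 0 left
bin 7: place 5, 10 left
bin 7: place 10, 0 left
bin 8: place 9, 6 left
bin 9: place 9, 6 left
bin 10: place 13, 2 left
bin 11: place 6, 9 left
bin 11: place 6, 3 left
bin 12: place 7, 8 left
bin 12: place 2, 6 left
bin 13: place 14, 1 left

13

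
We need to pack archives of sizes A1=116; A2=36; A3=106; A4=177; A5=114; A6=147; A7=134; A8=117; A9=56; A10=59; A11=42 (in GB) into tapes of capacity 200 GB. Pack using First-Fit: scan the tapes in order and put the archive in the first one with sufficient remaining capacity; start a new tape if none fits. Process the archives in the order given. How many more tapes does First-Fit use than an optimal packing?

0

First-Fit: [116,36,42] [106,56] [177] [114,59] [147] [134] [117] → 7 tapes.
7 archives exceed 100 GB (half the capacity), and no two of those can share a tape, so at least 7 tapes are needed.
So 7 is already optimal.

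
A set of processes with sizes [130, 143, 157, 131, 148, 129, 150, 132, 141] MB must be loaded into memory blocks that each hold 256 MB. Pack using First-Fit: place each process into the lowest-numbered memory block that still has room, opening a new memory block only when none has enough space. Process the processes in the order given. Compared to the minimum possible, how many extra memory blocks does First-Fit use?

0

First-Fit: [130] [143] [157] [131] [148] [129] [150] [132] [141] → 9 memory blocks.
9 processes exceed 128 MB (half the capacity), and no two of those can share a memory block, so at least 9 memory blocks are needed.
So 9 is already optimal.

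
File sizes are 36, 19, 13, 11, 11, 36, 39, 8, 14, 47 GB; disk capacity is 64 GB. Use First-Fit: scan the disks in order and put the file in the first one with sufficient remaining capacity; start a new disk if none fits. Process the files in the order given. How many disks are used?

disk 1: place 36 GB, 28 GB left
disk 1: place 19 GB, 9 GB left
disk 2: place 13 GB, 51 GB left
disk 2: place 11 GB, 40 GB left
disk 2: place 11 GB, 29 GB left
disk 3: place 36 GB, 28 GB left
disk 4: place 39 GB, 25 GB left
disk 1: place 8 GB, 1 GB left
disk 2: place 14 GB, 15 GB left
disk 5: place 47 GB, 17 GB left

5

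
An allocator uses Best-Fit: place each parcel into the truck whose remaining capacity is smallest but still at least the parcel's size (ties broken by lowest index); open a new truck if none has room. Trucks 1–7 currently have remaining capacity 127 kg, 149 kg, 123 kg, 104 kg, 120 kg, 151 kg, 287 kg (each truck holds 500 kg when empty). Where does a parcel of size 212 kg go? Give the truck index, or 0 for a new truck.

7

Trucks with room: truck 7 (287 kg).
Tightest fit is truck 7 with 287 kg free.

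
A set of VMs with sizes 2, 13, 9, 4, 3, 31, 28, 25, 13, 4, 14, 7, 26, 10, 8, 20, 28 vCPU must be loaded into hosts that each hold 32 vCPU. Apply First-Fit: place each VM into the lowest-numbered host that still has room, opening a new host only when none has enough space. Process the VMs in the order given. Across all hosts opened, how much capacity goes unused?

host 1: place 2 vCPU, 30 vCPU left
host 1: place 13 vCPU, 17 vCPU left
host 1: place 9 vCPU, 8 vCPU left
host 1: place 4 vCPU, 4 vCPU left
host 1: place 3 vCPU, 1 vCPU left
host 2: place 31 vCPU, 1 vCPU left
host 3: place 28 vCPU, 4 vCPU left
host 4: place 25 vCPU, 7 vCPU left
host 5: place 13 vCPU, 19 vCPU left
host 3: place 4 vCPU, 0 vCPU left
host 5: place 14 vCPU, 5 vCPU left
host 4: place 7 vCPU, 0 vCPU left
host 6: place 26 vCPU, 6 vCPU left
host 7: place 10 vCPU, 22 vCPU left
host 7: place 8 vCPU, 14 vCPU left
host 8: place 20 vCPU, 12 vCPU left
host 9: place 28 vCPU, 4 vCPU left
9 hosts × 32 vCPU = 288 vCPU; used 245 vCPU; unused 43 vCPU.

43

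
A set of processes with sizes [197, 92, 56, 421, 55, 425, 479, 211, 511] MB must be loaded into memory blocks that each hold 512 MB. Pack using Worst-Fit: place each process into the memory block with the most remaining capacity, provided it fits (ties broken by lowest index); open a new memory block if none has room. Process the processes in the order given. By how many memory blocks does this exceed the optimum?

Worst-Fit: [197,92,56,55] [421] [425] [479] [211] [511] → 6 memory blocks.
Total size 2447 MB; any packing needs at least ⌈2447/512⌉ = 5 memory blocks.
An optimal packing achieves that bound: [511] [479] [425,56] [421,55] [211,197,92] → 5 memory blocks.
Excess: 6 − 5 = 1.

1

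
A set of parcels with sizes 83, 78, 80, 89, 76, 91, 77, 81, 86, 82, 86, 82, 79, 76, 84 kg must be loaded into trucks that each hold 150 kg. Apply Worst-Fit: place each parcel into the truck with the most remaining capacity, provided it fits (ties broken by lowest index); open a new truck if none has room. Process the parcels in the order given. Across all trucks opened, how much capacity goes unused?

1020

truck 1: place 83 kg, 67 kg left
truck 2: place 78 kg, 72 kg left
truck 3: place 80 kg, 70 kg left
truck 4: place 89 kg, 61 kg left
truck 5: place 76 kg, 74 kg left
truck 6: place 91 kg, 59 kg left
truck 7: place 77 kg, 73 kg left
truck 8: place 81 kg, 69 kg left
truck 9: place 86 kg, 64 kg left
truck 10: place 82 kg, 68 kg left
truck 11: place 86 kg, 64 kg left
truck 12: place 82 kg, 68 kg left
truck 13: place 79 kg, 71 kg left
truck 14: place 76 kg, 74 kg left
truck 15: place 84 kg, 66 kg left
15 trucks × 150 kg = 2250 kg; used 1230 kg; unused 1020 kg.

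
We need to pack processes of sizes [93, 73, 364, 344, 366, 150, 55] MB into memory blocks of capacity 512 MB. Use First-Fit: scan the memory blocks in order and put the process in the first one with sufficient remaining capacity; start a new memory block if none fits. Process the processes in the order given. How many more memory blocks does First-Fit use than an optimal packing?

1

First-Fit: [93,73,344] [364,55] [366] [150] → 4 memory blocks.
Total size 1445 MB; any packing needs at least ⌈1445/512⌉ = 3 memory blocks.
An optimal packing achieves that bound: [366,93] [364,73,55] [344,150] → 3 memory blocks.
Excess: 4 − 3 = 1.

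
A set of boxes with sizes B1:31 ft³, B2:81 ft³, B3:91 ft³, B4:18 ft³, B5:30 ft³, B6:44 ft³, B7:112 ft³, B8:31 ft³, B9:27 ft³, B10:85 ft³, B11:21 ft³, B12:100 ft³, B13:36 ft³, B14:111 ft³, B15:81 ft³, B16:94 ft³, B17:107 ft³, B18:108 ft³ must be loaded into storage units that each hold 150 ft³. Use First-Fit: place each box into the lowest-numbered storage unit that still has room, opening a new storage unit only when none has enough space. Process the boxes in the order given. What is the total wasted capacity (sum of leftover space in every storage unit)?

B1 (31 ft³) → storage unit 1 (remaining 119 ft³)
B2 (81 ft³) → storage unit 1 (remaining 38 ft³)
B3 (91 ft³) → storage unit 2 (remaining 59 ft³)
B4 (18 ft³) → storage unit 1 (remaining 20 ft³)
B5 (30 ft³) → storage unit 2 (remaining 29 ft³)
B6 (44 ft³) → storage unit 3 (remaining 106 ft³)
B7 (112 ft³) → storage unit 4 (remaining 38 ft³)
B8 (31 ft³) → storage unit 3 (remaining 75 ft³)
B9 (27 ft³) → storage unit 2 (remaining 2 ft³)
B10 (85 ft³) → storage unit 5 (remaining 65 ft³)
B11 (21 ft³) → storage unit 3 (remaining 54 ft³)
B12 (100 ft³) → storage unit 6 (remaining 50 ft³)
B13 (36 ft³) → storage unit 3 (remaining 18 ft³)
B14 (111 ft³) → storage unit 7 (remaining 39 ft³)
B15 (81 ft³) → storage unit 8 (remaining 69 ft³)
B16 (94 ft³) → storage unit 9 (remaining 56 ft³)
B17 (107 ft³) → storage unit 10 (remaining 43 ft³)
B18 (108 ft³) → storage unit 11 (remaining 42 ft³)
11 storage units × 150 ft³ = 1650 ft³; used 1208 ft³; unused 442 ft³.

442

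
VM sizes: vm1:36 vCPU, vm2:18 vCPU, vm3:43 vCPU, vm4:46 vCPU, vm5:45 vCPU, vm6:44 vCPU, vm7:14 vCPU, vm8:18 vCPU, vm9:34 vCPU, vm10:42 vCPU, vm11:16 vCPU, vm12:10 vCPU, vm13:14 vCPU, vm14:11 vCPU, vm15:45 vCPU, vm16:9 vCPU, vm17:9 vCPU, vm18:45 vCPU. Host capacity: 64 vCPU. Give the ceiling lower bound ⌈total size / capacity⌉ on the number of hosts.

Total size = 36 + 18 + 43 + 46 + 45 + 44 + 14 + 18 + 34 + 42 + 16 + 10 + 14 + 11 + 45 + 9 + 9 + 45 = 499 vCPU.
⌈499 / 64⌉ = 8.

8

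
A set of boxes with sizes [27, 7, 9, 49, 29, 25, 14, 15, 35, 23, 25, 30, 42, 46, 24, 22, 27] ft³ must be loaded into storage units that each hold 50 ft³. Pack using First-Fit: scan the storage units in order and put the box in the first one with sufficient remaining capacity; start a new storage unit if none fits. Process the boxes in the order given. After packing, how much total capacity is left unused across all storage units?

27 ft³ → storage unit 1 (remaining 23 ft³)
7 ft³ → storage unit 1 (remaining 16 ft³)
9 ft³ → storage unit 1 (remaining 7 ft³)
49 ft³ → storage unit 2 (remaining 1 ft³)
29 ft³ → storage unit 3 (remaining 21 ft³)
25 ft³ → storage unit 4 (remaining 25 ft³)
14 ft³ → storage unit 3 (remaining 7 ft³)
15 ft³ → storage unit 4 (remaining 10 ft³)
35 ft³ → storage unit 5 (remaining 15 ft³)
23 ft³ → storage unit 6 (remaining 27 ft³)
25 ft³ → storage unit 6 (remaining 2 ft³)
30 ft³ → storage unit 7 (remaining 20 ft³)
42 ft³ → storage unit 8 (remaining 8 ft³)
46 ft³ → storage unit 9 (remaining 4 ft³)
24 ft³ → storage unit 10 (remaining 26 ft³)
22 ft³ → storage unit 10 (remaining 4 ft³)
27 ft³ → storage unit 11 (remaining 23 ft³)
11 storage units × 50 ft³ = 550 ft³; used 449 ft³; unused 101 ft³.

101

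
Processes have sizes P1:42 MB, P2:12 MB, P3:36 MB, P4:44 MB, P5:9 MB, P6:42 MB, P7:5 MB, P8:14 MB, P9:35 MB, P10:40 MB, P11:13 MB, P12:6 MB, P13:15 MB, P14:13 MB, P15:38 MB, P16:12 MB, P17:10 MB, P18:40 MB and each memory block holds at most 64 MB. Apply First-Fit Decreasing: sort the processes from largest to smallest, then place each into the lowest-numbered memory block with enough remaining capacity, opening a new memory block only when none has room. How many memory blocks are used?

Sorted descending: 44, 42, 42, 40, 40, 38, 36, 35, 15, 14, 13, 13, 12, 12, 10, 9, 6, 5.
44 MB → memory block 1 (remaining 20 MB)
42 MB → memory block 2 (remaining 22 MB)
42 MB → memory block 3 (remaining 22 MB)
40 MB → memory block 4 (remaining 24 MB)
40 MB → memory block 5 (remaining 24 MB)
38 MB → memory block 6 (remaining 26 MB)
36 MB → memory block 7 (remaining 28 MB)
35 MB → memory block 8 (remaining 29 MB)
15 MB → memory block 1 (remaining 5 MB)
14 MB → memory block 2 (remaining 8 MB)
13 MB → memory block 3 (remaining 9 MB)
13 MB → memory block 4 (remaining 11 MB)
12 MB → memory block 5 (remaining 12 MB)
12 MB → memory block 5 (remaining 0 MB)
10 MB → memory block 4 (remaining 1 MB)
9 MB → memory block 3 (remaining 0 MB)
6 MB → memory block 2 (remaining 2 MB)
5 MB → memory block 1 (remaining 0 MB)
Final memory blocks: [44,15,5] [42,14,6] [42,13,9] [40,13,10] [40,12,12] [38] [36] [35].

8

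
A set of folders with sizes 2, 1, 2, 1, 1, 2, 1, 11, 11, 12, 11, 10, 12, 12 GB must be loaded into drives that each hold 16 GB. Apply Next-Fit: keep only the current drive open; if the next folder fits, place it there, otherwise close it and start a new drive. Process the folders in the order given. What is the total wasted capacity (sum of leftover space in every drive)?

Put 2 GB in drive 1; 14 GB remain.
Put 1 GB in drive 1; 13 GB remain.
Put 2 GB in drive 1; 11 GB remain.
Put 1 GB in drive 1; 10 GB remain.
Put 1 GB in drive 1; 9 GB remain.
Put 2 GB in drive 1; 7 GB remain.
Put 1 GB in drive 1; 6 GB remain.
Put 11 GB in drive 2; 5 GB remain.
Put 11 GB in drive 3; 5 GB remain.
Put 12 GB in drive 4; 4 GB remain.
Put 11 GB in drive 5; 5 GB remain.
Put 10 GB in drive 6; 6 GB remain.
Put 12 GB in drive 7; 4 GB remain.
Put 12 GB in drive 8; 4 GB remain.
8 drives × 16 GB = 128 GB; used 89 GB; unused 39 GB.

39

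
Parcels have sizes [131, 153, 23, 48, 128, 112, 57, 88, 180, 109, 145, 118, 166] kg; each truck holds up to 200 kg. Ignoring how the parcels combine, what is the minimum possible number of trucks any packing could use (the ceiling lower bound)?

8

Total size = 131 + 153 + 23 + 48 + 128 + 112 + 57 + 88 + 180 + 109 + 145 + 118 + 166 = 1458 kg.
⌈1458 / 200⌉ = 8.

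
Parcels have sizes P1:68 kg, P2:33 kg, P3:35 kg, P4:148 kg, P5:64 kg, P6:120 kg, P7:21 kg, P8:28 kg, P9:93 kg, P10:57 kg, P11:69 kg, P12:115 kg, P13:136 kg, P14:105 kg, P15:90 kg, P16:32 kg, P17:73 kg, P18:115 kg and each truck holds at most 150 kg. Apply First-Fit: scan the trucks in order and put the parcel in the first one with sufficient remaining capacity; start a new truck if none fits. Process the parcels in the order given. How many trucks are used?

P1 (68 kg) → truck 1 (remaining 82 kg)
P2 (33 kg) → truck 1 (remaining 49 kg)
P3 (35 kg) → truck 1 (remaining 14 kg)
P4 (148 kg) → truck 2 (remaining 2 kg)
P5 (64 kg) → truck 3 (remaining 86 kg)
P6 (120 kg) → truck 4 (remaining 30 kg)
P7 (21 kg) → truck 3 (remaining 65 kg)
P8 (28 kg) → truck 3 (remaining 37 kg)
P9 (93 kg) → truck 5 (remaining 57 kg)
P10 (57 kg) → truck 5 (remaining 0 kg)
P11 (69 kg) → truck 6 (remaining 81 kg)
P12 (115 kg) → truck 7 (remaining 35 kg)
P13 (136 kg) → truck 8 (remaining 14 kg)
P14 (105 kg) → truck 9 (remaining 45 kg)
P15 (90 kg) → truck 10 (remaining 60 kg)
P16 (32 kg) → truck 3 (remaining 5 kg)
P17 (73 kg) → truck 6 (remaining 8 kg)
P18 (115 kg) → truck 11 (remaining 35 kg)

11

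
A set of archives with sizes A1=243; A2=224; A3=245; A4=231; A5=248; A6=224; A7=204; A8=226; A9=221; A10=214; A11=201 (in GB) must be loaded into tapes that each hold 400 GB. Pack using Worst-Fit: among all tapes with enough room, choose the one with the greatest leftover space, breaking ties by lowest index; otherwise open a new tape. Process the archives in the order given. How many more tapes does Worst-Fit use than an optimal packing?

0

Worst-Fit: [243] [224] [245] [231] [248] [224] [204] [226] [221] [214] [201] → 11 tapes.
11 archives exceed 200 GB (half the capacity), and no two of those can share a tape, so at least 11 tapes are needed.
So 11 is already optimal.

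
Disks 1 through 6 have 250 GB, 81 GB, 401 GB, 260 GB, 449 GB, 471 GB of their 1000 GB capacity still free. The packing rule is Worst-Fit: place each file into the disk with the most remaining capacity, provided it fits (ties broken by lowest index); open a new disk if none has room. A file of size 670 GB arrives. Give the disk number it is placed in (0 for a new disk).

0

No disk has ≥ 670 GB free, so a new disk is opened.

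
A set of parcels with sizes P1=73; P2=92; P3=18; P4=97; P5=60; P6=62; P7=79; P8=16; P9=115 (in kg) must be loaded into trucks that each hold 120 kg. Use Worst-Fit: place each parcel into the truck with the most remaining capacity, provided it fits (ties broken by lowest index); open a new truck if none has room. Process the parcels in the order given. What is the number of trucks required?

truck 1: place P1 (73 kg), 47 kg left
truck 2: place P2 (92 kg), 28 kg left
truck 1: place P3 (18 kg), 29 kg left
truck 3: place P4 (97 kg), 23 kg left
truck 4: place P5 (60 kg), 60 kg left
truck 5: place P6 (62 kg), 58 kg left
truck 6: place P7 (79 kg), 41 kg left
truck 4: place P8 (16 kg), 44 kg left
truck 7: place P9 (115 kg), 5 kg left
Final trucks: [73,18] [92] [97] [60,16] [62] [79] [115].

7 trucks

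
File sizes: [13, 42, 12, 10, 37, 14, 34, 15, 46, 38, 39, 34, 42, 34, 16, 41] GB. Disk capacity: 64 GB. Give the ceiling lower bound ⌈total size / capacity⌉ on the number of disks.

8 disks

Total size = 13 + 42 + 12 + 10 + 37 + 14 + 34 + 15 + 46 + 38 + 39 + 34 + 42 + 34 + 16 + 41 = 467 GB.
⌈467 / 64⌉ = 8.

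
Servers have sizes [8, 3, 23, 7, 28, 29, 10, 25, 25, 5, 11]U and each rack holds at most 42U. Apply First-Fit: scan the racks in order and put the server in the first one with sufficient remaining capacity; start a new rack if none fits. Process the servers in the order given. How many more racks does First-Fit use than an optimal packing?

0

First-Fit: [8,3,23,7] [28,10] [29,5] [25,11] [25] → 5 racks.
Total size 174U; any packing needs at least ⌈174/42⌉ = 5 racks.
So 5 is already optimal.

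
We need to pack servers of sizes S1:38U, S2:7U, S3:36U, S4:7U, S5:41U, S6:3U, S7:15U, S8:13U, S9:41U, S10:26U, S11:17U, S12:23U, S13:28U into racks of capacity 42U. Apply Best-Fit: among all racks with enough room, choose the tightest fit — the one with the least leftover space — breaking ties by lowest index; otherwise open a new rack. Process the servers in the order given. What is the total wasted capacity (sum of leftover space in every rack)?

41

S1 (38U) → rack 1 (remaining 4U)
S2 (7U) → rack 2 (remaining 35U)
S3 (36U) → rack 3 (remaining 6U)
S4 (7U) → rack 2 (remaining 28U)
S5 (41U) → rack 4 (remaining 1U)
S6 (3U) → rack 1 (remaining 1U)
S7 (15U) → rack 2 (remaining 13U)
S8 (13U) → rack 2 (remaining 0U)
S9 (41U) → rack 5 (remaining 1U)
S10 (26U) → rack 6 (remaining 16U)
S11 (17U) → rack 7 (remaining 25U)
S12 (23U) → rack 7 (remaining 2U)
S13 (28U) → rack 8 (remaining 14U)
8 racks × 42U = 336U; used 295U; unused 41U.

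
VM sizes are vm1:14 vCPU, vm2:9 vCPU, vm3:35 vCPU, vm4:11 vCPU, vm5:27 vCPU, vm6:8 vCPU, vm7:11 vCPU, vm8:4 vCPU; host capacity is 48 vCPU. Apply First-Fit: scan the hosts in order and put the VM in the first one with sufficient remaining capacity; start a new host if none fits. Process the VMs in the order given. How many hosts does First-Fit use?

3 hosts

Put vm1 (14 vCPU) in host 1; 34 vCPU remain.
Put vm2 (9 vCPU) in host 1; 25 vCPU remain.
Put vm3 (35 vCPU) in host 2; 13 vCPU remain.
Put vm4 (11 vCPU) in host 1; 14 vCPU remain.
Put vm5 (27 vCPU) in host 3; 21 vCPU remain.
Put vm6 (8 vCPU) in host 1; 6 vCPU remain.
Put vm7 (11 vCPU) in host 2; 2 vCPU remain.
Put vm8 (4 vCPU) in host 1; 2 vCPU remain.
Final hosts: [14,9,11,8,4] [35,11] [27].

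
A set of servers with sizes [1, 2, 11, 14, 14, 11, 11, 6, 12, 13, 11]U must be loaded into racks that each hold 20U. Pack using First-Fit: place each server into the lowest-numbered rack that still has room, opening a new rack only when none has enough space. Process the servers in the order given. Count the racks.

rack 1: place 1U, 19U left
rack 1: place 2U, 17U left
rack 1: place 11U, 6U left
rack 2: place 14U, 6U left
rack 3: place 14U, 6U left
rack 4: place 11U, 9U left
rack 5: place 11U, 9U left
rack 1: place 6U, 0U left
rack 6: place 12U, 8U left
rack 7: place 13U, 7U left
rack 8: place 11U, 9U left

8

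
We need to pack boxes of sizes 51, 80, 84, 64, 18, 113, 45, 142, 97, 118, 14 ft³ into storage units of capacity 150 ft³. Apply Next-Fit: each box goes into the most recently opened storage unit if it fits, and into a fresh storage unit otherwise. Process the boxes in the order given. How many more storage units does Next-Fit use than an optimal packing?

Next-Fit: [51,80] [84,64] [18,113] [45] [142] [97] [118,14] → 7 storage units.
Total size 826 ft³; any packing needs at least ⌈826/150⌉ = 6 storage units.
An optimal packing achieves that bound: [142] [118,18,14] [113] [97,51] [84,64] [80,45] → 6 storage units.
Excess: 7 − 6 = 1.

1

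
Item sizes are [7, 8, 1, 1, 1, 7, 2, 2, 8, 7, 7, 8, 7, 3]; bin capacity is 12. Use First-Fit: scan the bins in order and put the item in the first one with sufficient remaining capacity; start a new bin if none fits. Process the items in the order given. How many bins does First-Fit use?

bin 1: place 7, 5 left
bin 2: place 8, 4 left
bin 1: place 1, 4 left
bin 1: place 1, 3 left
bin 1: place 1, 2 left
bin 3: place 7, 5 left
bin 1: place 2, 0 left
bin 2: place 2, 2 left
bin 4: place 8, 4 left
bin 5: place 7, 5 left
bin 6: place 7, 5 left
bin 7: place 8, 4 left
bin 8: place 7, 5 left
bin 3: place 3, 2 left

8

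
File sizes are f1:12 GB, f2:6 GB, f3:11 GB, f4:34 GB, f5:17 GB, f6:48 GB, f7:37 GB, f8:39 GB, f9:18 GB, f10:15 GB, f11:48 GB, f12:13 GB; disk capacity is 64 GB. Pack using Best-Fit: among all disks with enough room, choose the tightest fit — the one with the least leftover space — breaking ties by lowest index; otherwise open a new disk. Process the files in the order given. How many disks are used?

5

disk 1: place f1 (12 GB), 52 GB left
disk 1: place f2 (6 GB), 46 GB left
disk 1: place f3 (11 GB), 35 GB left
disk 1: place f4 (34 GB), 1 GB left
disk 2: place f5 (17 GB), 47 GB left
disk 3: place f6 (48 GB), 16 GB left
disk 2: place f7 (37 GB), 10 GB left
disk 4: place f8 (39 GB), 25 GB left
disk 4: place f9 (18 GB), 7 GB left
disk 3: place f10 (15 GB), 1 GB left
disk 5: place f11 (48 GB), 16 GB left
disk 5: place f12 (13 GB), 3 GB left
Final disks: [12,6,11,34] [17,37] [48,15] [39,18] [48,13].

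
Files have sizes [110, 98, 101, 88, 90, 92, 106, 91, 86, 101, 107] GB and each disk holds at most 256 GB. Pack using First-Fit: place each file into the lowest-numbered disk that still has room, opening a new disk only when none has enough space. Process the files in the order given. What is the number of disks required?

110 GB → disk 1 (remaining 146 GB)
98 GB → disk 1 (remaining 48 GB)
101 GB → disk 2 (remaining 155 GB)
88 GB → disk 2 (remaining 67 GB)
90 GB → disk 3 (remaining 166 GB)
92 GB → disk 3 (remaining 74 GB)
106 GB → disk 4 (remaining 150 GB)
91 GB → disk 4 (remaining 59 GB)
86 GB → disk 5 (remaining 170 GB)
101 GB → disk 5 (remaining 69 GB)
107 GB → disk 6 (remaining 149 GB)

6 disks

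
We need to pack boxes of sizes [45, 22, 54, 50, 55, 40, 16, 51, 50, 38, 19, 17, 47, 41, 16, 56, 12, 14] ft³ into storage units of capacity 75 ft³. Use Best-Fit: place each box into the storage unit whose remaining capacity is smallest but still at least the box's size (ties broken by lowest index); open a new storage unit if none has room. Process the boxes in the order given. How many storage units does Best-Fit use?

11

Put 45 ft³ in storage unit 1; 30 ft³ remain.
Put 22 ft³ in storage unit 1; 8 ft³ remain.
Put 54 ft³ in storage unit 2; 21 ft³ remain.
Put 50 ft³ in storage unit 3; 25 ft³ remain.
Put 55 ft³ in storage unit 4; 20 ft³ remain.
Put 40 ft³ in storage unit 5; 35 ft³ remain.
Put 16 ft³ in storage unit 4; 4 ft³ remain.
Put 51 ft³ in storage unit 6; 24 ft³ remain.
Put 50 ft³ in storage unit 7; 25 ft³ remain.
Put 38 ft³ in storage unit 8; 37 ft³ remain.
Put 19 ft³ in storage unit 2; 2 ft³ remain.
Put 17 ft³ in storage unit 6; 7 ft³ remain.
Put 47 ft³ in storage unit 9; 28 ft³ remain.
Put 41 ft³ in storage unit 10; 34 ft³ remain.
Put 16 ft³ in storage unit 3; 9 ft³ remain.
Put 56 ft³ in storage unit 11; 19 ft³ remain.
Put 12 ft³ in storage unit 11; 7 ft³ remain.
Put 14 ft³ in storage unit 7; 11 ft³ remain.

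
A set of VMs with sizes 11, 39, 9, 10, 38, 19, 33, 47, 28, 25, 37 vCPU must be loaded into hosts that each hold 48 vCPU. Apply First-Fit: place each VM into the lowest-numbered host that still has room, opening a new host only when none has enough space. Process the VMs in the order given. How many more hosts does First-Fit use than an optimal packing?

1

First-Fit: [11,9,10] [39] [38] [19,28] [33] [47] [25] [37] → 8 hosts.
Total size 296 vCPU; any packing needs at least ⌈296/48⌉ = 7 hosts.
An optimal packing achieves that bound: [47] [39,9] [38,10] [37,11] [33] [28,19] [25] → 7 hosts.
Excess: 8 − 7 = 1.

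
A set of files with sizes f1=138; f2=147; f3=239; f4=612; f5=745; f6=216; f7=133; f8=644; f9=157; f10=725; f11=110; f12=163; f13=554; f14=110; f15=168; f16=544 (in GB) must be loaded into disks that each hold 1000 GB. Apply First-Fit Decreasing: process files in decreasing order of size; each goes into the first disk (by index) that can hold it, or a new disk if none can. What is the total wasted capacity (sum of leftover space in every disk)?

595

Sorted descending: 745, 725, 644, 612, 554, 544, 239, 216, 168, 163, 157, 147, 138, 133, 110, 110.
disk 1: place 745 GB, 255 GB left
disk 2: place 725 GB, 275 GB left
disk 3: place 644 GB, 356 GB left
disk 4: place 612 GB, 388 GB left
disk 5: place 554 GB, 446 GB left
disk 6: place 544 GB, 456 GB left
disk 1: place 239 GB, 16 GB left
disk 2: place 216 GB, 59 GB left
disk 3: place 168 GB, 188 GB left
disk 3: place 163 GB, 25 GB left
disk 4: place 157 GB, 231 GB left
disk 4: place 147 GB, 84 GB left
disk 5: place 138 GB, 308 GB left
disk 5: place 133 GB, 175 GB left
disk 5: place 110 GB, 65 GB left
disk 6: place 110 GB, 346 GB left
6 disks × 1000 GB = 6000 GB; used 5405 GB; unused 595 GB.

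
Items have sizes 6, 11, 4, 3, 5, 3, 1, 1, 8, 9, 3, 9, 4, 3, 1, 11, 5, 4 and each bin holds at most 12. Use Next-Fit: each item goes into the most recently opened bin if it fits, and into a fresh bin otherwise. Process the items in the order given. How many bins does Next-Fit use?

10 bins

bin 1: place 6, 6 left
bin 2: place 11, 1 left
bin 3: place 4, 8 left
bin 3: place 3, 5 left
bin 3: place 5, 0 left
bin 4: place 3, 9 left
bin 4: place 1, 8 left
bin 4: place 1, 7 left
bin 5: place 8, 4 left
bin 6: place 9, 3 left
bin 6: place 3, 0 left
bin 7: place 9, 3 left
bin 8: place 4, 8 left
bin 8: place 3, 5 left
bin 8: place 1, 4 left
bin 9: place 11, 1 left
bin 10: place 5, 7 left
bin 10: place 4, 3 left
Final bins: [6] [11] [4,3,5] [3,1,1] [8] [9,3] [9] [4,3,1] [11] [5,4].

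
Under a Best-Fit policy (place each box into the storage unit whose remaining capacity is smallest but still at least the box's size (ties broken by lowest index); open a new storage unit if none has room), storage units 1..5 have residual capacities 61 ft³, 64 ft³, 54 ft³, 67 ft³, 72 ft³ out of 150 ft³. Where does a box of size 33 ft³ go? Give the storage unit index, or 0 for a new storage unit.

Storage units with room: storage unit 1 (61 ft³), storage unit 2 (64 ft³), storage unit 3 (54 ft³), storage unit 4 (67 ft³), storage unit 5 (72 ft³).
Tightest fit is storage unit 3 with 54 ft³ free.

3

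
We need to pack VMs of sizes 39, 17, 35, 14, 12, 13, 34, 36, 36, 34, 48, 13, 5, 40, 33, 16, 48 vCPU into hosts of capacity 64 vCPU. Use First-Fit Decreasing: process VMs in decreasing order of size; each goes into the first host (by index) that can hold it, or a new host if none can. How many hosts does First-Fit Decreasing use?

10 hosts

Sorted descending: 48, 48, 40, 39, 36, 36, 35, 34, 34, 33, 17, 16, 14, 13, 13, 12, 5.
host 1: place 48 vCPU, 16 vCPU left
host 2: place 48 vCPU, 16 vCPU left
host 3: place 40 vCPU, 24 vCPU left
host 4: place 39 vCPU, 25 vCPU left
host 5: place 36 vCPU, 28 vCPU left
host 6: place 36 vCPU, 28 vCPU left
host 7: place 35 vCPU, 29 vCPU left
host 8: place 34 vCPU, 30 vCPU left
host 9: place 34 vCPU, 30 vCPU left
host 10: place 33 vCPU, 31 vCPU left
host 3: place 17 vCPU, 7 vCPU left
host 1: place 16 vCPU, 0 vCPU left
host 2: place 14 vCPU, 2 vCPU left
host 4: place 13 vCPU, 12 vCPU left
host 5: place 13 vCPU, 15 vCPU left
host 4: place 12 vCPU, 0 vCPU left
host 3: place 5 vCPU, 2 vCPU left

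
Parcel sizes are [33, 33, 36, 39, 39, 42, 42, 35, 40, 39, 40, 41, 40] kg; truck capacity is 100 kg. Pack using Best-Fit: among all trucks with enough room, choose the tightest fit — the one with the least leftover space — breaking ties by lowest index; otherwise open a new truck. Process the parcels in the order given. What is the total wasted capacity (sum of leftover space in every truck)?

201

Put 33 kg in truck 1; 67 kg remain.
Put 33 kg in truck 1; 34 kg remain.
Put 36 kg in truck 2; 64 kg remain.
Put 39 kg in truck 2; 25 kg remain.
Put 39 kg in truck 3; 61 kg remain.
Put 42 kg in truck 3; 19 kg remain.
Put 42 kg in truck 4; 58 kg remain.
Put 35 kg in truck 4; 23 kg remain.
Put 40 kg in truck 5; 60 kg remain.
Put 39 kg in truck 5; 21 kg remain.
Put 40 kg in truck 6; 60 kg remain.
Put 41 kg in truck 6; 19 kg remain.
Put 40 kg in truck 7; 60 kg remain.
7 trucks × 100 kg = 700 kg; used 499 kg; unused 201 kg.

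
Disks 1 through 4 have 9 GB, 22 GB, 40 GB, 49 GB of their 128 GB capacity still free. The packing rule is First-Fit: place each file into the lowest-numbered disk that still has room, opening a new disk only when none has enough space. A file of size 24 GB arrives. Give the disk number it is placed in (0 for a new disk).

Disks with room: disk 3 (40 GB), disk 4 (49 GB).
The first with room is disk 3.

3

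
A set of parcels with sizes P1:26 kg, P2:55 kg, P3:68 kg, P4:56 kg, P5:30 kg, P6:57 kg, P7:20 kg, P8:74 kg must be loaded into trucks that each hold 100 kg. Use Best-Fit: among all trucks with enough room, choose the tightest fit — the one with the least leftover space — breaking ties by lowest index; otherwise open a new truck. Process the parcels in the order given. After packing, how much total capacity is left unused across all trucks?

114

truck 1: place P1 (26 kg), 74 kg left
truck 1: place P2 (55 kg), 19 kg left
truck 2: place P3 (68 kg), 32 kg left
truck 3: place P4 (56 kg), 44 kg left
truck 2: place P5 (30 kg), 2 kg left
truck 4: place P6 (57 kg), 43 kg left
truck 4: place P7 (20 kg), 23 kg left
truck 5: place P8 (74 kg), 26 kg left
5 trucks × 100 kg = 500 kg; used 386 kg; unused 114 kg.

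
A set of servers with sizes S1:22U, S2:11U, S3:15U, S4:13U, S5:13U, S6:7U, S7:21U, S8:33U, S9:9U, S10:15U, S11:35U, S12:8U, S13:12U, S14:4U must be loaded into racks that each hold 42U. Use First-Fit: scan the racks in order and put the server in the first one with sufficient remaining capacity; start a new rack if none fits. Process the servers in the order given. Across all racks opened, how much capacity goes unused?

34

S1 (22U) → rack 1 (remaining 20U)
S2 (11U) → rack 1 (remaining 9U)
S3 (15U) → rack 2 (remaining 27U)
S4 (13U) → rack 2 (remaining 14U)
S5 (13U) → rack 2 (remaining 1U)
S6 (7U) → rack 1 (remaining 2U)
S7 (21U) → rack 3 (remaining 21U)
S8 (33U) → rack 4 (remaining 9U)
S9 (9U) → rack 3 (remaining 12U)
S10 (15U) → rack 5 (remaining 27U)
S11 (35U) → rack 6 (remaining 7U)
S12 (8U) → rack 3 (remaining 4U)
S13 (12U) → rack 5 (remaining 15U)
S14 (4U) → rack 3 (remaining 0U)
6 racks × 42U = 252U; used 218U; unused 34U.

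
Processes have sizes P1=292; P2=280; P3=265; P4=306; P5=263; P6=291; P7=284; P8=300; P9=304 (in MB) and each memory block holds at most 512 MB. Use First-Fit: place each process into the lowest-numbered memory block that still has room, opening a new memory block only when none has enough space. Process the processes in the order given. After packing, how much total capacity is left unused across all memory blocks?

2023

Put P1 (292 MB) in memory block 1; 220 MB remain.
Put P2 (280 MB) in memory block 2; 232 MB remain.
Put P3 (265 MB) in memory block 3; 247 MB remain.
Put P4 (306 MB) in memory block 4; 206 MB remain.
Put P5 (263 MB) in memory block 5; 249 MB remain.
Put P6 (291 MB) in memory block 6; 221 MB remain.
Put P7 (284 MB) in memory block 7; 228 MB remain.
Put P8 (300 MB) in memory block 8; 212 MB remain.
Put P9 (304 MB) in memory block 9; 208 MB remain.
9 memory blocks × 512 MB = 4608 MB; used 2585 MB; unused 2023 MB.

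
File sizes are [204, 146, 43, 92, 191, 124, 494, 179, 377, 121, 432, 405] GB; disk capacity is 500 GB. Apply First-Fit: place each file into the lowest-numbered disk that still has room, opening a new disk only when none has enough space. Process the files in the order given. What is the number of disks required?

6

204 GB → disk 1 (remaining 296 GB)
146 GB → disk 1 (remaining 150 GB)
43 GB → disk 1 (remaining 107 GB)
92 GB → disk 1 (remaining 15 GB)
191 GB → disk 2 (remaining 309 GB)
124 GB → disk 2 (remaining 185 GB)
494 GB → disk 3 (remaining 6 GB)
179 GB → disk 2 (remaining 6 GB)
377 GB → disk 4 (remaining 123 GB)
121 GB → disk 4 (remaining 2 GB)
432 GB → disk 5 (remaining 68 GB)
405 GB → disk 6 (remaining 95 GB)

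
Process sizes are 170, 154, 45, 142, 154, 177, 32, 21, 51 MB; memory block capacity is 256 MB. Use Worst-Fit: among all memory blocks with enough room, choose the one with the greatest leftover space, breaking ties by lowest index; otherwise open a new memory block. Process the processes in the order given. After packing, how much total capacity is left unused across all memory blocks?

334

Put 170 MB in memory block 1; 86 MB remain.
Put 154 MB in memory block 2; 102 MB remain.
Put 45 MB in memory block 2; 57 MB remain.
Put 142 MB in memory block 3; 114 MB remain.
Put 154 MB in memory block 4; 102 MB remain.
Put 177 MB in memory block 5; 79 MB remain.
Put 32 MB in memory block 3; 82 MB remain.
Put 21 MB in memory block 4; 81 MB remain.
Put 51 MB in memory block 1; 35 MB remain.
5 memory blocks × 256 MB = 1280 MB; used 946 MB; unused 334 MB.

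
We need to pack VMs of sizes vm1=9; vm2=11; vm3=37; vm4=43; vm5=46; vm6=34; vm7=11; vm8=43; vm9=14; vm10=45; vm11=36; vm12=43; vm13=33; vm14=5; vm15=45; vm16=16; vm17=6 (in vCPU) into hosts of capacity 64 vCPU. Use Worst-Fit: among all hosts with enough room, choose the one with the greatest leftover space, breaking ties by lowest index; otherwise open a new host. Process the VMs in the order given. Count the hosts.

10 hosts

Put vm1 (9 vCPU) in host 1; 55 vCPU remain.
Put vm2 (11 vCPU) in host 1; 44 vCPU remain.
Put vm3 (37 vCPU) in host 1; 7 vCPU remain.
Put vm4 (43 vCPU) in host 2; 21 vCPU remain.
Put vm5 (46 vCPU) in host 3; 18 vCPU remain.
Put vm6 (34 vCPU) in host 4; 30 vCPU remain.
Put vm7 (11 vCPU) in host 4; 19 vCPU remain.
Put vm8 (43 vCPU) in host 5; 21 vCPU remain.
Put vm9 (14 vCPU) in host 2; 7 vCPU remain.
Put vm10 (45 vCPU) in host 6; 19 vCPU remain.
Put vm11 (36 vCPU) in host 7; 28 vCPU remain.
Put vm12 (43 vCPU) in host 8; 21 vCPU remain.
Put vm13 (33 vCPU) in host 9; 31 vCPU remain.
Put vm14 (5 vCPU) in host 9; 26 vCPU remain.
Put vm15 (45 vCPU) in host 10; 19 vCPU remain.
Put vm16 (16 vCPU) in host 7; 12 vCPU remain.
Put vm17 (6 vCPU) in host 9; 20 vCPU remain.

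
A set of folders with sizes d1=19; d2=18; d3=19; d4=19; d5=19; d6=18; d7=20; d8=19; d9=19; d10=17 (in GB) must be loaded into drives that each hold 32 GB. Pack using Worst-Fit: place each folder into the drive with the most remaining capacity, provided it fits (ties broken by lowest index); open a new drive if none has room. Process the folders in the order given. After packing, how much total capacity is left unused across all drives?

d1 (19 GB) → drive 1 (remaining 13 GB)
d2 (18 GB) → drive 2 (remaining 14 GB)
d3 (19 GB) → drive 3 (remaining 13 GB)
d4 (19 GB) → drive 4 (remaining 13 GB)
d5 (19 GB) → drive 5 (remaining 13 GB)
d6 (18 GB) → drive 6 (remaining 14 GB)
d7 (20 GB) → drive 7 (remaining 12 GB)
d8 (19 GB) → drive 8 (remaining 13 GB)
d9 (19 GB) → drive 9 (remaining 13 GB)
d10 (17 GB) → drive 10 (remaining 15 GB)
10 drives × 32 GB = 320 GB; used 187 GB; unused 133 GB.

133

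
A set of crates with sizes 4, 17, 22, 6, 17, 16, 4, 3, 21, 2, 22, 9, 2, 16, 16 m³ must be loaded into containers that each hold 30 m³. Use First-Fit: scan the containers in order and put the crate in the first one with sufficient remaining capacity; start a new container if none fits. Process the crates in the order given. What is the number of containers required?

8

4 m³ → container 1 (remaining 26 m³)
17 m³ → container 1 (remaining 9 m³)
22 m³ → container 2 (remaining 8 m³)
6 m³ → container 1 (remaining 3 m³)
17 m³ → container 3 (remaining 13 m³)
16 m³ → container 4 (remaining 14 m³)
4 m³ → container 2 (remaining 4 m³)
3 m³ → container 1 (remaining 0 m³)
21 m³ → container 5 (remaining 9 m³)
2 m³ → container 2 (remaining 2 m³)
22 m³ → container 6 (remaining 8 m³)
9 m³ → container 3 (remaining 4 m³)
2 m³ → container 2 (remaining 0 m³)
16 m³ → container 7 (remaining 14 m³)
16 m³ → container 8 (remaining 14 m³)
Final containers: [4,17,6,3] [22,4,2,2] [17,9] [16] [21] [22] [16] [16].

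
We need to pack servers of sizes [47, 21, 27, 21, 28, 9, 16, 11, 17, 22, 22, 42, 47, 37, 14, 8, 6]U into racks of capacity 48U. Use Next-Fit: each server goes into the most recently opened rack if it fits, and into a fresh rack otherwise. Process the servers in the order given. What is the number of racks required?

10

Put 47U in rack 1; 1U remain.
Put 21U in rack 2; 27U remain.
Put 27U in rack 2; 0U remain.
Put 21U in rack 3; 27U remain.
Put 28U in rack 4; 20U remain.
Put 9U in rack 4; 11U remain.
Put 16U in rack 5; 32U remain.
Put 11U in rack 5; 21U remain.
Put 17U in rack 5; 4U remain.
Put 22U in rack 6; 26U remain.
Put 22U in rack 6; 4U remain.
Put 42U in rack 7; 6U remain.
Put 47U in rack 8; 1U remain.
Put 37U in rack 9; 11U remain.
Put 14U in rack 10; 34U remain.
Put 8U in rack 10; 26U remain.
Put 6U in rack 10; 20U remain.
Final racks: [47] [21,27] [21] [28,9] [16,11,17] [22,22] [42] [47] [37] [14,8,6].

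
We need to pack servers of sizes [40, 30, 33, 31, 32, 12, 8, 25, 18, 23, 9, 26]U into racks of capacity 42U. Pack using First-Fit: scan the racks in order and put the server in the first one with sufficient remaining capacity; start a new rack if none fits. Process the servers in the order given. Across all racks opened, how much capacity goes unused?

49

rack 1: place 40U, 2U left
rack 2: place 30U, 12U left
rack 3: place 33U, 9U left
rack 4: place 31U, 11U left
rack 5: place 32U, 10U left
rack 2: place 12U, 0U left
rack 3: place 8U, 1U left
rack 6: place 25U, 17U left
rack 7: place 18U, 24U left
rack 7: place 23U, 1U left
rack 4: place 9U, 2U left
rack 8: place 26U, 16U left
8 racks × 42U = 336U; used 287U; unused 49U.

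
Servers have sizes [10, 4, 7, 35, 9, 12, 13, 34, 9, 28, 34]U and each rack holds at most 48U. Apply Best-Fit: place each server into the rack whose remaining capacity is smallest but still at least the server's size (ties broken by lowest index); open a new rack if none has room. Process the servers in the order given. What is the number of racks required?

5

Put 10U in rack 1; 38U remain.
Put 4U in rack 1; 34U remain.
Put 7U in rack 1; 27U remain.
Put 35U in rack 2; 13U remain.
Put 9U in rack 2; 4U remain.
Put 12U in rack 1; 15U remain.
Put 13U in rack 1; 2U remain.
Put 34U in rack 3; 14U remain.
Put 9U in rack 3; 5U remain.
Put 28U in rack 4; 20U remain.
Put 34U in rack 5; 14U remain.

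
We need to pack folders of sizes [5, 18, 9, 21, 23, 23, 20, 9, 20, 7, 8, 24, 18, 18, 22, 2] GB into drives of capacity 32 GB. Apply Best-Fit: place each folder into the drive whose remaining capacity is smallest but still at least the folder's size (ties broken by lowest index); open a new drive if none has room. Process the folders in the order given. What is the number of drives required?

10 drives

5 GB → drive 1 (remaining 27 GB)
18 GB → drive 1 (remaining 9 GB)
9 GB → drive 1 (remaining 0 GB)
21 GB → drive 2 (remaining 11 GB)
23 GB → drive 3 (remaining 9 GB)
23 GB → drive 4 (remaining 9 GB)
20 GB → drive 5 (remaining 12 GB)
9 GB → drive 3 (remaining 0 GB)
20 GB → drive 6 (remaining 12 GB)
7 GB → drive 4 (remaining 2 GB)
8 GB → drive 2 (remaining 3 GB)
24 GB → drive 7 (remaining 8 GB)
18 GB → drive 8 (remaining 14 GB)
18 GB → drive 9 (remaining 14 GB)
22 GB → drive 10 (remaining 10 GB)
2 GB → drive 4 (remaining 0 GB)
Final drives: [5,18,9] [21,8] [23,9] [23,7,2] [20] [20] [24] [18] [18] [22].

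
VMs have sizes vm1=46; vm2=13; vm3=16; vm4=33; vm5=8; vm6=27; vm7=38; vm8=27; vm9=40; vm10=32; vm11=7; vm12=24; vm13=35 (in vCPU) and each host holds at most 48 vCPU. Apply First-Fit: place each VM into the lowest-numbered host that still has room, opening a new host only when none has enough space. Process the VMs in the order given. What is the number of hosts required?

Put vm1 (46 vCPU) in host 1; 2 vCPU remain.
Put vm2 (13 vCPU) in host 2; 35 vCPU remain.
Put vm3 (16 vCPU) in host 2; 19 vCPU remain.
Put vm4 (33 vCPU) in host 3; 15 vCPU remain.
Put vm5 (8 vCPU) in host 2; 11 vCPU remain.
Put vm6 (27 vCPU) in host 4; 21 vCPU remain.
Put vm7 (38 vCPU) in host 5; 10 vCPU remain.
Put vm8 (27 vCPU) in host 6; 21 vCPU remain.
Put vm9 (40 vCPU) in host 7; 8 vCPU remain.
Put vm10 (32 vCPU) in host 8; 16 vCPU remain.
Put vm11 (7 vCPU) in host 2; 4 vCPU remain.
Put vm12 (24 vCPU) in host 9; 24 vCPU remain.
Put vm13 (35 vCPU) in host 10; 13 vCPU remain.

10 hosts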